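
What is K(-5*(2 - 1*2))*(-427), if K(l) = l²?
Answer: 0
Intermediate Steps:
K(-5*(2 - 1*2))*(-427) = (-5*(2 - 1*2))²*(-427) = (-5*(2 - 2))²*(-427) = (-5*0)²*(-427) = 0²*(-427) = 0*(-427) = 0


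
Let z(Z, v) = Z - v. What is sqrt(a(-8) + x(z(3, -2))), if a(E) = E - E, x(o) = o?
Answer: sqrt(5) ≈ 2.2361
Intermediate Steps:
a(E) = 0
sqrt(a(-8) + x(z(3, -2))) = sqrt(0 + (3 - 1*(-2))) = sqrt(0 + (3 + 2)) = sqrt(0 + 5) = sqrt(5)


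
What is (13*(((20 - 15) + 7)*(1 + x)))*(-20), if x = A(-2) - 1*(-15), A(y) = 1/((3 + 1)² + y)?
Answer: -351000/7 ≈ -50143.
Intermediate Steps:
A(y) = 1/(16 + y) (A(y) = 1/(4² + y) = 1/(16 + y))
x = 211/14 (x = 1/(16 - 2) - 1*(-15) = 1/14 + 15 = 211/14 ≈ 15.071)
(13*(((20 - 15) + 7)*(1 + x)))*(-20) = (13*(((20 - 15) + 7)*(1 + 211/14)))*(-20) = (13*((5 + 7)*(225/14)))*(-20) = (13*(12*(225/14)))*(-20) = (13*(1350/7))*(-20) = (17550/7)*(-20) = -351000/7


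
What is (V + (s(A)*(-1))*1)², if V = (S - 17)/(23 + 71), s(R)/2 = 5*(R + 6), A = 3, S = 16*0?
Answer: 71859529/8836 ≈ 8132.6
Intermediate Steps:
S = 0
s(R) = 60 + 10*R (s(R) = 2*(5*(R + 6)) = 2*(5*(6 + R)) = 2*(30 + 5*R) = 60 + 10*R)
V = -17/94 (V = (0 - 17)/(23 + 71) = -17/94 ≈ -0.18085)
(V + (s(A)*(-1))*1)² = (-17/94 + ((60 + 10*3)*(-1))*1)² = (-17/94 + ((60 + 30)*(-1))*1)² = (-17/94 + (90*(-1))*1)² = (-17/94 - 90*1)² = (-17/94 - 90)² = (-8477/94)² = 71859529/8836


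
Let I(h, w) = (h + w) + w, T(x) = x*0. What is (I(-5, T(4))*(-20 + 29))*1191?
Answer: -53595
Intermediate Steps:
T(x) = 0
I(h, w) = h + 2*w
(I(-5, T(4))*(-20 + 29))*1191 = ((-5 + 2*0)*(-20 + 29))*1191 = ((-5 + 0)*9)*1191 = -5*9*1191 = -45*1191 = -53595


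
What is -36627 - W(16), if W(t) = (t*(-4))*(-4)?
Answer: -36883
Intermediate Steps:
W(t) = 16*t (W(t) = -4*t*(-4) = 16*t)
-36627 - W(16) = -36627 - 16*16 = -36627 - 1*256 = -36627 - 256 = -36883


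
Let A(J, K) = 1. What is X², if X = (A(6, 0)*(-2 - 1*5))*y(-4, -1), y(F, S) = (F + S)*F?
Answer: 19600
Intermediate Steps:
y(F, S) = F*(F + S)
X = -140 (X = (1*(-2 - 1*5))*(-4*(-4 - 1)) = (1*(-2 - 5))*(-4*(-5)) = (1*(-7))*20 = -7*20 = -140)
X² = (-140)² = 19600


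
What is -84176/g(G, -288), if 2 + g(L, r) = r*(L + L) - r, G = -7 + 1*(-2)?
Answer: -42088/2735 ≈ -15.389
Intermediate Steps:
G = -9 (G = -7 - 2 = -9)
g(L, r) = -2 - r + 2*L*r (g(L, r) = -2 + (r*(L + L) - r) = -2 + (r*(2*L) - r) = -2 + (2*L*r - r) = -2 + (-r + 2*L*r) = -2 - r + 2*L*r)
-84176/g(G, -288) = -84176/(-2 - 1*(-288) + 2*(-9)*(-288)) = -84176/(-2 + 288 + 5184) = -84176/5470 = -84176*1/5470 = -42088/2735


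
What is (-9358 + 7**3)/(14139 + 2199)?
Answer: -3005/5446 ≈ -0.55178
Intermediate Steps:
(-9358 + 7**3)/(14139 + 2199) = (-9358 + 343)/16338 = -9015*1/16338 = -3005/5446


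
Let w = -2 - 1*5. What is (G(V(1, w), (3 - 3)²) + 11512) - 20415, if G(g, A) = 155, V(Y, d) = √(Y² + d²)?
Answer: -8748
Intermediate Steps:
w = -7 (w = -2 - 5 = -7)
(G(V(1, w), (3 - 3)²) + 11512) - 20415 = (155 + 11512) - 20415 = 11667 - 20415 = -8748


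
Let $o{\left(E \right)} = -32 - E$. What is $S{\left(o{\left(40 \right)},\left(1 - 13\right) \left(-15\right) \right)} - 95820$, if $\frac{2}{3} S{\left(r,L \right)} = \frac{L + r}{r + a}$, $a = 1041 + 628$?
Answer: $- \frac{153024378}{1597} \approx -95820.0$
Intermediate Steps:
$a = 1669$
$S{\left(r,L \right)} = \frac{3 \left(L + r\right)}{2 \left(1669 + r\right)}$ ($S{\left(r,L \right)} = \frac{3 \frac{L + r}{r + 1669}}{2} = \frac{3 \frac{L + r}{1669 + r}}{2} = \frac{3 \left(L + r\right)}{2 \left(1669 + r\right)}$)
$S{\left(o{\left(40 \right)},\left(1 - 13\right) \left(-15\right) \right)} - 95820 = \frac{3 \left(\left(1 - 13\right) \left(-15\right) - 72\right)}{2 \left(1669 - 72\right)} - 95820 = \frac{3 \left(\left(-12\right) \left(-15\right) - 72\right)}{2 \left(1669 - 72\right)} - 95820 = \frac{3 \left(180 - 72\right)}{2 \left(1669 - 72\right)} - 95820 = \frac{3}{2} \cdot \frac{1}{1597} \cdot 108 - 95820 = \frac{162}{1597} - 95820 = - \frac{153024378}{1597}$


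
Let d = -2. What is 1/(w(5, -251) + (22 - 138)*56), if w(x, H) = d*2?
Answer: -1/6500 ≈ -0.00015385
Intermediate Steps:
w(x, H) = -4 (w(x, H) = -2*2 = -4)
1/(w(5, -251) + (22 - 138)*56) = 1/(-4 + (22 - 138)*56) = 1/(-4 - 116*56) = 1/(-4 - 6496) = 1/(-6500) = -1/6500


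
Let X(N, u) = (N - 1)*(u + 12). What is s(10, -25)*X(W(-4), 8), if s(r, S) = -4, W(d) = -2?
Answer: 240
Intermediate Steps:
X(N, u) = (-1 + N)*(12 + u)
s(10, -25)*X(W(-4), 8) = -4*(-12 - 1*8 + 12*(-2) - 2*8) = -4*(-12 - 8 - 24 - 16) = -4*(-60) = 240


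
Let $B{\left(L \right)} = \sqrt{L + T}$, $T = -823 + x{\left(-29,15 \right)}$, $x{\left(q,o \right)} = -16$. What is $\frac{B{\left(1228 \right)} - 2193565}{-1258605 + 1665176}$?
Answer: $- \frac{199415}{36961} + \frac{\sqrt{389}}{406571} \approx -5.3952$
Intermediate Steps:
$T = -839$ ($T = -823 - 16 = -839$)
$B{\left(L \right)} = \sqrt{-839 + L}$ ($B{\left(L \right)} = \sqrt{L - 839} = \sqrt{-839 + L}$)
$\frac{B{\left(1228 \right)} - 2193565}{-1258605 + 1665176} = \frac{\sqrt{-839 + 1228} - 2193565}{-1258605 + 1665176} = \frac{\sqrt{389} - 2193565}{406571} = \left(-2193565 + \sqrt{389}\right) \frac{1}{406571} = - \frac{199415}{36961} + \frac{\sqrt{389}}{406571}$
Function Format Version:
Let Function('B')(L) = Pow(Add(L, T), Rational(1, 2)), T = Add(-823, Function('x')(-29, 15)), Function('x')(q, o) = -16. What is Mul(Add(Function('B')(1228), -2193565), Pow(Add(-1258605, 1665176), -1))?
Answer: Add(Rational(-199415, 36961), Mul(Rational(1, 406571), Pow(389, Rational(1, 2)))) ≈ -5.3952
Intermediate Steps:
T = -839 (T = Add(-823, -16) = -839)
Function('B')(L) = Pow(Add(-839, L), Rational(1, 2)) (Function('B')(L) = Pow(Add(L, -839), Rational(1, 2)) = Pow(Add(-839, L), Rational(1, 2)))
Mul(Add(Function('B')(1228), -2193565), Pow(Add(-1258605, 1665176), -1)) = Mul(Add(Pow(Add(-839, 1228), Rational(1, 2)), -2193565), Pow(Add(-1258605, 1665176), -1)) = Mul(Add(Pow(389, Rational(1, 2)), -2193565), Pow(406571, -1)) = Mul(Add(-2193565, Pow(389, Rational(1, 2))), Rational(1, 406571)) = Add(Rational(-199415, 36961), Mul(Rational(1, 406571), Pow(389, Rational(1, 2))))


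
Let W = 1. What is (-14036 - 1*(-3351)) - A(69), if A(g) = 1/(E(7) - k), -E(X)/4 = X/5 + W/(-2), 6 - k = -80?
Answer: -4786875/448 ≈ -10685.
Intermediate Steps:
k = 86 (k = 6 - 1*(-80) = 6 + 80 = 86)
E(X) = 2 - 4*X/5 (E(X) = -4*(X/5 + 1/(-2)) = -4*(X*(⅕) + 1*(-½)) = -4*(X/5 - ½) = -4*(-½ + X/5) = 2 - 4*X/5)
A(g) = -5/448 (A(g) = 1/((2 - ⅘*7) - 1*86) = 1/((2 - 28/5) - 86) = 1/(-18/5 - 86) = 1/(-448/5) = -5/448)
(-14036 - 1*(-3351)) - A(69) = (-14036 - 1*(-3351)) - 1*(-5/448) = (-14036 + 3351) + 5/448 = -10685 + 5/448 = -4786875/448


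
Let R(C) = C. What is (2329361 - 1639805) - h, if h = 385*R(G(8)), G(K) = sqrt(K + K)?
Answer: 688016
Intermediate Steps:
G(K) = sqrt(2)*sqrt(K) (G(K) = sqrt(2*K) = sqrt(2)*sqrt(K))
h = 1540 (h = 385*(sqrt(2)*sqrt(8)) = 385*(sqrt(2)*(2*sqrt(2))) = 385*4 = 1540)
(2329361 - 1639805) - h = (2329361 - 1639805) - 1*1540 = 689556 - 1540 = 688016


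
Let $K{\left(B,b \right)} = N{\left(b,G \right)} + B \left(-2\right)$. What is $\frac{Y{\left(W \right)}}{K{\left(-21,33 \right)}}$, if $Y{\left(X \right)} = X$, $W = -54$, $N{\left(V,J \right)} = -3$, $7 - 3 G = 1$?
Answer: $- \frac{18}{13} \approx -1.3846$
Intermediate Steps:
$G = 2$ ($G = \frac{7}{3} - \frac{1}{3} = 2$)
$K{\left(B,b \right)} = -3 - 2 B$ ($K{\left(B,b \right)} = -3 + B \left(-2\right) = -3 - 2 B$)
$\frac{Y{\left(W \right)}}{K{\left(-21,33 \right)}} = - \frac{54}{-3 - -42} = - \frac{54}{-3 + 42} = - \frac{54}{39} = \left(-54\right) \frac{1}{39} = - \frac{18}{13}$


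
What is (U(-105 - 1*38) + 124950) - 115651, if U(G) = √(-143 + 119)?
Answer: 9299 + 2*I*√6 ≈ 9299.0 + 4.899*I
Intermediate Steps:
U(G) = 2*I*√6 (U(G) = √(-24) = 2*I*√6)
(U(-105 - 1*38) + 124950) - 115651 = (2*I*√6 + 124950) - 115651 = (124950 + 2*I*√6) - 115651 = 9299 + 2*I*√6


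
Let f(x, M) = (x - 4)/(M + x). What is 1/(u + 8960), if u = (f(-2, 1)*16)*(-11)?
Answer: 1/7904 ≈ 0.00012652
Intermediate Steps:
f(x, M) = (-4 + x)/(M + x)
u = -1056 (u = (((-4 - 2)/(1 - 2))*16)*(-11) = ((-6/(-1))*16)*(-11) = (-1*(-6)*16)*(-11) = (6*16)*(-11) = 96*(-11) = -1056)
1/(u + 8960) = 1/(-1056 + 8960) = 1/7904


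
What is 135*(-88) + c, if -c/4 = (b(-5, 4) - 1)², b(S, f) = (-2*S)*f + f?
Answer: -19276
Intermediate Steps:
b(S, f) = f - 2*S*f (b(S, f) = -2*S*f + f = f - 2*S*f)
c = -7396 (c = -4*(4*(1 - 2*(-5)) - 1)² = -4*(4*(1 + 10) - 1)² = -4*(4*11 - 1)² = -4*(44 - 1)² = -4*43² = -4*1849 = -7396)
135*(-88) + c = 135*(-88) - 7396 = -11880 - 7396 = -19276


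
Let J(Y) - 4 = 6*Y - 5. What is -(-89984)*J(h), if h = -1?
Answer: -629888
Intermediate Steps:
J(Y) = -1 + 6*Y (J(Y) = 4 + (6*Y - 5) = 4 + (-5 + 6*Y) = -1 + 6*Y)
-(-89984)*J(h) = -(-89984)*(-1 + 6*(-1)) = -(-89984)*(-1 - 6) = -(-89984)*(-7) = -1406*448 = -629888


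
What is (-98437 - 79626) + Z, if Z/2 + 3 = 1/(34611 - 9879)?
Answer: -2202001253/12366 ≈ -1.7807e+5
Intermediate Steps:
Z = -74195/12366 (Z = -6 + 2/(34611 - 9879) = -6 + 2/24732 = -6 + 2*(1/24732) = -6 + 1/12366 = -74195/12366 ≈ -5.9999)
(-98437 - 79626) + Z = (-98437 - 79626) - 74195/12366 = -178063 - 74195/12366 = -2202001253/12366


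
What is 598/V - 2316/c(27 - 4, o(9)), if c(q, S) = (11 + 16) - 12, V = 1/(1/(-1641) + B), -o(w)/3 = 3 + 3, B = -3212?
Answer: -15761236922/8205 ≈ -1.9209e+6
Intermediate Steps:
o(w) = -18 (o(w) = -3*(3 + 3) = -3*6 = -18)
V = -1641/5270893 (V = 1/(1/(-1641) - 3212) = 1/(-1/1641 - 3212) = 1/(-5270893/1641) = -1641/5270893 ≈ -0.00031133)
c(q, S) = 15 (c(q, S) = 27 - 12 = 15)
598/V - 2316/c(27 - 4, o(9)) = 598/(-1641/5270893) - 2316/15 = 598*(-5270893/1641) - 2316*1/15 = -3151994014/1641 - 772/5 = -15761236922/8205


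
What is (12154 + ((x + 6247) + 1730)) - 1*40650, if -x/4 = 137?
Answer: -21067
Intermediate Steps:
x = -548 (x = -4*137 = -548)
(12154 + ((x + 6247) + 1730)) - 1*40650 = (12154 + ((-548 + 6247) + 1730)) - 1*40650 = (12154 + (5699 + 1730)) - 40650 = (12154 + 7429) - 40650 = 19583 - 40650 = -21067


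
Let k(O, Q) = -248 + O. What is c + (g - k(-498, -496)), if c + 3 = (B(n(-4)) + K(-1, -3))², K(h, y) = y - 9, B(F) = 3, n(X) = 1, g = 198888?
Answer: 199712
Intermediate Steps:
K(h, y) = -9 + y
c = 78 (c = -3 + (3 + (-9 - 3))² = -3 + (3 - 12)² = -3 + (-9)² = -3 + 81 = 78)
c + (g - k(-498, -496)) = 78 + (198888 - (-248 - 498)) = 78 + (198888 - 1*(-746)) = 78 + (198888 + 746) = 78 + 199634 = 199712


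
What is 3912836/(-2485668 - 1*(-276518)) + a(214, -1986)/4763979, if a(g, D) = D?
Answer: -3107509317724/1754057367975 ≈ -1.7716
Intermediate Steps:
3912836/(-2485668 - 1*(-276518)) + a(214, -1986)/4763979 = 3912836/(-2485668 - 1*(-276518)) - 1986/4763979 = 3912836/(-2485668 + 276518) - 1986*1/4763979 = 3912836/(-2209150) - 662/1587993 = 3912836*(-1/2209150) - 662/1587993 = -1956418/1104575 - 662/1587993 = -3107509317724/1754057367975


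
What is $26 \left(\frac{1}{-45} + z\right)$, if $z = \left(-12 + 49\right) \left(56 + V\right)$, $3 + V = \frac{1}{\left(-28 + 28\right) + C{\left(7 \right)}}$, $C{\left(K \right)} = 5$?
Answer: $\frac{2303002}{45} \approx 51178.0$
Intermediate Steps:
$V = - \frac{14}{5}$ ($V = -3 + \frac{1}{\left(-28 + 28\right) + 5} = -3 + \frac{1}{0 + 5} = -3 + \frac{1}{5} = - \frac{14}{5} \approx -2.8$)
$z = \frac{9842}{5}$ ($z = \left(-12 + 49\right) \left(56 - \frac{14}{5}\right) = 37 \cdot \frac{266}{5} = \frac{9842}{5} \approx 1968.4$)
$26 \left(\frac{1}{-45} + z\right) = 26 \left(\frac{1}{-45} + \frac{9842}{5}\right) = 26 \left(- \frac{1}{45} + \frac{9842}{5}\right) = 26 \cdot \frac{88577}{45} = \frac{2303002}{45}$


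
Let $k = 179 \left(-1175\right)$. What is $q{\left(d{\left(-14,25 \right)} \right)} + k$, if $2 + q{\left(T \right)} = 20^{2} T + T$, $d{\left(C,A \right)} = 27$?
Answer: $-199500$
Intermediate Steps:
$q{\left(T \right)} = -2 + 401 T$ ($q{\left(T \right)} = -2 + \left(20^{2} T + T\right) = -2 + \left(400 T + T\right) = -2 + 401 T$)
$k = -210325$
$q{\left(d{\left(-14,25 \right)} \right)} + k = \left(-2 + 401 \cdot 27\right) - 210325 = \left(-2 + 10827\right) - 210325 = 10825 - 210325 = -199500$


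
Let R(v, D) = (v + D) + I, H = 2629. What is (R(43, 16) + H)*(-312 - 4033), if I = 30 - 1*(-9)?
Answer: -11848815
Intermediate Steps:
I = 39 (I = 30 + 9 = 39)
R(v, D) = 39 + D + v (R(v, D) = (v + D) + 39 = (D + v) + 39 = 39 + D + v)
(R(43, 16) + H)*(-312 - 4033) = ((39 + 16 + 43) + 2629)*(-312 - 4033) = (98 + 2629)*(-4345) = 2727*(-4345) = -11848815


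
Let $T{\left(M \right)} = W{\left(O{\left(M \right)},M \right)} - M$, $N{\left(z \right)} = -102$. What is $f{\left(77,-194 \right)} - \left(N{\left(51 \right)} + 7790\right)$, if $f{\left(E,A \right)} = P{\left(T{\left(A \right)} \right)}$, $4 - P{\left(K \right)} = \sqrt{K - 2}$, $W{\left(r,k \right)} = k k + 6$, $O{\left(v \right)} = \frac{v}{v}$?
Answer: $-7684 - \sqrt{37834} \approx -7878.5$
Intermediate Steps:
$O{\left(v \right)} = 1$
$W{\left(r,k \right)} = 6 + k^{2}$ ($W{\left(r,k \right)} = k^{2} + 6 = 6 + k^{2}$)
$T{\left(M \right)} = 6 + M^{2} - M$ ($T{\left(M \right)} = \left(6 + M^{2}\right) - M = 6 + M^{2} - M$)
$P{\left(K \right)} = 4 - \sqrt{-2 + K}$ ($P{\left(K \right)} = 4 - \sqrt{K - 2} = 4 - \sqrt{-2 + K}$)
$f{\left(E,A \right)} = 4 - \sqrt{4 + A^{2} - A}$ ($f{\left(E,A \right)} = 4 - \sqrt{-2 + \left(6 + A^{2} - A\right)} = 4 - \sqrt{4 + A^{2} - A}$)
$f{\left(77,-194 \right)} - \left(N{\left(51 \right)} + 7790\right) = \left(4 - \sqrt{4 + \left(-194\right)^{2} - -194}\right) - \left(-102 + 7790\right) = \left(4 - \sqrt{4 + 37636 + 194}\right) - 7688 = \left(4 - \sqrt{37834}\right) - 7688 = -7684 - \sqrt{37834}$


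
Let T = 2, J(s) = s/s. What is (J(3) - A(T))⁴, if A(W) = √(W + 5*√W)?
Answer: (1 - √(2 + 5*√2))⁴ ≈ 16.382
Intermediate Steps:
J(s) = 1
(J(3) - A(T))⁴ = (1 - √(2 + 5*√2))⁴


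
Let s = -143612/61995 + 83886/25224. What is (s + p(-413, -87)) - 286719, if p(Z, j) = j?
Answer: -74749118618633/260626980 ≈ -2.8681e+5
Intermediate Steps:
s = 263007247/260626980 (s = -143612*1/61995 + 83886*(1/25224) = -143612/61995 + 13981/4204 = 263007247/260626980 ≈ 1.0091)
(s + p(-413, -87)) - 286719 = (263007247/260626980 - 87) - 286719 = -22411540013/260626980 - 286719 = -74749118618633/260626980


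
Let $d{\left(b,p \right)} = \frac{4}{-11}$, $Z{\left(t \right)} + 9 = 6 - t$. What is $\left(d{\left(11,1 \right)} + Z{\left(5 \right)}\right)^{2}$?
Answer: $\frac{8464}{121} \approx 69.95$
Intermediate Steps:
$Z{\left(t \right)} = -3 - t$ ($Z{\left(t \right)} = -9 - \left(-6 + t\right) = -3 - t$)
$d{\left(b,p \right)} = - \frac{4}{11}$ ($d{\left(b,p \right)} = 4 \left(- \frac{1}{11}\right) = - \frac{4}{11}$)
$\left(d{\left(11,1 \right)} + Z{\left(5 \right)}\right)^{2} = \left(- \frac{4}{11} - 8\right)^{2} = \left(- \frac{92}{11}\right)^{2} = \frac{8464}{121}$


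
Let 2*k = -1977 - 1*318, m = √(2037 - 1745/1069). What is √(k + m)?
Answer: √(-5245272990 + 34208*√36342793)/2138 ≈ 33.202*I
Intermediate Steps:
m = 8*√36342793/1069 (m = √(2037 - 1745*1/1069) = √(2037 - 1745/1069) = √(2175808/1069) = 8*√36342793/1069 ≈ 45.115)
k = -2295/2 (k = (-1977 - 1*318)/2 = (-1977 - 318)/2 = (½)*(-2295) = -2295/2 ≈ -1147.5)
√(k + m) = √(-2295/2 + 8*√36342793/1069)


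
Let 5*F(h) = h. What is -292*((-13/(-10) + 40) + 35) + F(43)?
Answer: -22271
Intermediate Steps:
F(h) = h/5
-292*((-13/(-10) + 40) + 35) + F(43) = -292*((-13/(-10) + 40) + 35) + (⅕)*43 = -292*((-13*(-⅒) + 40) + 35) + 43/5 = -292*((13/10 + 40) + 35) + 43/5 = -292*(413/10 + 35) + 43/5 = -292*763/10 + 43/5 = -111398/5 + 43/5 = -22271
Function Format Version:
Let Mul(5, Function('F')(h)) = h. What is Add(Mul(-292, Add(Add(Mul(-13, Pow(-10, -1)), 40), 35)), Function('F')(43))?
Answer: -22271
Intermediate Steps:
Function('F')(h) = Mul(Rational(1, 5), h)
Add(Mul(-292, Add(Add(Mul(-13, Pow(-10, -1)), 40), 35)), Function('F')(43)) = Add(Mul(-292, Add(Add(Mul(-13, Pow(-10, -1)), 40), 35)), Mul(Rational(1, 5), 43)) = Add(Mul(-292, Add(Add(Mul(-13, Rational(-1, 10)), 40), 35)), Rational(43, 5)) = Add(Mul(-292, Add(Add(Rational(13, 10), 40), 35)), Rational(43, 5)) = Add(Mul(-292, Add(Rational(413, 10), 35)), Rational(43, 5)) = Add(Mul(-292, Rational(763, 10)), Rational(43, 5)) = Add(Rational(-111398, 5), Rational(43, 5)) = -22271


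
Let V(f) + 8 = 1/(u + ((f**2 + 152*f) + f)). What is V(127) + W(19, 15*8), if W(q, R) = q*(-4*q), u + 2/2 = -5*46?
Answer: -51297707/35329 ≈ -1452.0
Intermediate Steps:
u = -231 (u = -1 - 5*46 = -1 - 230 = -231)
W(q, R) = -4*q**2
V(f) = -8 + 1/(-231 + f**2 + 153*f) (V(f) = -8 + 1/(-231 + ((f**2 + 152*f) + f)) = -8 + 1/(-231 + (f**2 + 153*f)) = -8 + 1/(-231 + f**2 + 153*f))
V(127) + W(19, 15*8) = (1849 - 1224*127 - 8*127**2)/(-231 + 127**2 + 153*127) - 4*19**2 = (1849 - 155448 - 8*16129)/(-231 + 16129 + 19431) - 4*361 = (1849 - 155448 - 129032)/35329 - 1444 = (1/35329)*(-282631) - 1444 = -282631/35329 - 1444 = -51297707/35329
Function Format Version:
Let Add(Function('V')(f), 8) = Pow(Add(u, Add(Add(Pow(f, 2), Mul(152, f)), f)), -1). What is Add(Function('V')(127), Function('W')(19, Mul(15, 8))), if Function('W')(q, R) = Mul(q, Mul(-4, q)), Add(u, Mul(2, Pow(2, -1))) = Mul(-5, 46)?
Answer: Rational(-51297707, 35329) ≈ -1452.0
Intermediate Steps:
u = -231 (u = Add(-1, Mul(-5, 46)) = Add(-1, -230) = -231)
Function('W')(q, R) = Mul(-4, Pow(q, 2))
Function('V')(f) = Add(-8, Pow(Add(-231, Pow(f, 2), Mul(153, f)), -1)) (Function('V')(f) = Add(-8, Pow(Add(-231, Add(Add(Pow(f, 2), Mul(152, f)), f)), -1)) = Add(-8, Pow(Add(-231, Add(Pow(f, 2), Mul(153, f))), -1)) = Add(-8, Pow(Add(-231, Pow(f, 2), Mul(153, f)), -1)))
Add(Function('V')(127), Function('W')(19, Mul(15, 8))) = Add(Mul(Pow(Add(-231, Pow(127, 2), Mul(153, 127)), -1), Add(1849, Mul(-1224, 127), Mul(-8, Pow(127, 2)))), Mul(-4, Pow(19, 2))) = Add(Mul(Pow(Add(-231, 16129, 19431), -1), Add(1849, -155448, Mul(-8, 16129))), Mul(-4, 361)) = Add(Mul(Pow(35329, -1), Add(1849, -155448, -129032)), -1444) = Add(Mul(Rational(1, 35329), -282631), -1444) = Add(Rational(-282631, 35329), -1444) = Rational(-51297707, 35329)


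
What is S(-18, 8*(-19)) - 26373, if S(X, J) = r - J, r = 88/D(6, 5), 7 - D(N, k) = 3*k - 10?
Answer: -26177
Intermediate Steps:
D(N, k) = 17 - 3*k (D(N, k) = 7 - (3*k - 10) = 7 - (-10 + 3*k) = 7 + (10 - 3*k) = 17 - 3*k)
r = 44 (r = 88/(17 - 3*5) = 88/(17 - 15) = 88/2 = 88*(½) = 44)
S(X, J) = 44 - J
S(-18, 8*(-19)) - 26373 = (44 - 8*(-19)) - 26373 = (44 - 1*(-152)) - 26373 = (44 + 152) - 26373 = 196 - 26373 = -26177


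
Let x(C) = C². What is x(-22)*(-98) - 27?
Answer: -47459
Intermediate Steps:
x(-22)*(-98) - 27 = (-22)²*(-98) - 27 = 484*(-98) - 27 = -47432 - 27 = -47459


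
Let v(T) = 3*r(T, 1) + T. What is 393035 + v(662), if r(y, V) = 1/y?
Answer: 260627417/662 ≈ 3.9370e+5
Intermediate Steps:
r(y, V) = 1/y
v(T) = T + 3/T (v(T) = 3/T + T = T + 3/T)
393035 + v(662) = 393035 + (662 + 3/662) = 393035 + 438247/662 = 260627417/662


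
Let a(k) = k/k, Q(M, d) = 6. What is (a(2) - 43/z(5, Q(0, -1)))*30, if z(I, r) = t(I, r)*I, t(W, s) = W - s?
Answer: 288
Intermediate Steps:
a(k) = 1
z(I, r) = I*(I - r) (z(I, r) = (I - r)*I = I*(I - r))
(a(2) - 43/z(5, Q(0, -1)))*30 = (1 - 43*1/(5*(5 - 1*6)))*30 = (1 - 43*1/(5*(5 - 6)))*30 = (1 - 43/(5*(-1)))*30 = (1 - 43/(-5))*30 = (1 - 43*(-⅕))*30 = (1 + 43/5)*30 = (48/5)*30 = 288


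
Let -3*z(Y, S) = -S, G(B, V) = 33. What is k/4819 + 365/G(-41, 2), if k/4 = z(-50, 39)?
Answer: 1760651/159027 ≈ 11.071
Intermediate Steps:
z(Y, S) = S/3 (z(Y, S) = -(-1)*S/3 = S/3)
k = 52 (k = 4*((1/3)*39) = 4*13 = 52)
k/4819 + 365/G(-41, 2) = 52/4819 + 365/33 = 1760651/159027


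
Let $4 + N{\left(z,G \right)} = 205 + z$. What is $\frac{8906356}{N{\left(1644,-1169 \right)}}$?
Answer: $\frac{8906356}{1845} \approx 4827.3$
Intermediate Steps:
$N{\left(z,G \right)} = 201 + z$ ($N{\left(z,G \right)} = -4 + \left(205 + z\right) = 201 + z$)
$\frac{8906356}{N{\left(1644,-1169 \right)}} = \frac{8906356}{201 + 1644} = \frac{8906356}{1845}$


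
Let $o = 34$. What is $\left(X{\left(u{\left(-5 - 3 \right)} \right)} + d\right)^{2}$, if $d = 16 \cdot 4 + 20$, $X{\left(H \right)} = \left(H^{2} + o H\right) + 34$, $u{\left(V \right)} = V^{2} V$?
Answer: $59953481316$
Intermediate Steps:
$u{\left(V \right)} = V^{3}$
$X{\left(H \right)} = 34 + H^{2} + 34 H$ ($X{\left(H \right)} = \left(H^{2} + 34 H\right) + 34 = 34 + H^{2} + 34 H$)
$d = 84$ ($d = 64 + 20 = 84$)
$\left(X{\left(u{\left(-5 - 3 \right)} \right)} + d\right)^{2} = \left(\left(34 + \left(\left(-5 - 3\right)^{3}\right)^{2} + 34 \left(-5 - 3\right)^{3}\right) + 84\right)^{2} = \left(\left(34 + \left(\left(-8\right)^{3}\right)^{2} + 34 \left(-8\right)^{3}\right) + 84\right)^{2} = \left(\left(34 + \left(-512\right)^{2} + 34 \left(-512\right)\right) + 84\right)^{2} = \left(\left(34 + 262144 - 17408\right) + 84\right)^{2} = \left(244770 + 84\right)^{2} = 244854^{2} = 59953481316$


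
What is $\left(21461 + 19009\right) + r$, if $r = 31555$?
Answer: $72025$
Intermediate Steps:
$\left(21461 + 19009\right) + r = \left(21461 + 19009\right) + 31555 = 40470 + 31555 = 72025$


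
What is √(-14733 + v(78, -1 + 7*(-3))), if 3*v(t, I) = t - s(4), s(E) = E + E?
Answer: I*√132387/3 ≈ 121.28*I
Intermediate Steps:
s(E) = 2*E
v(t, I) = -8/3 + t/3 (v(t, I) = (t - 2*4)/3 = (t - 1*8)/3 = (t - 8)/3 = (-8 + t)/3 = -8/3 + t/3)
√(-14733 + v(78, -1 + 7*(-3))) = √(-14733 + (-8/3 + (⅓)*78)) = √(-14733 + (-8/3 + 26)) = √(-14733 + 70/3) = √(-44129/3) = I*√132387/3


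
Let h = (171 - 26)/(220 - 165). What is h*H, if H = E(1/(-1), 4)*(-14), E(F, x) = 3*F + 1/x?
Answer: 203/2 ≈ 101.50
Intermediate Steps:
h = 29/11 (h = 145/55 = 145*(1/55) = 29/11 ≈ 2.6364)
E(F, x) = 1/x + 3*F
H = 77/2 (H = (1/4 + 3/(-1))*(-14) = (¼ + 3*(-1))*(-14) = (¼ - 3)*(-14) = -11/4*(-14) = 77/2 ≈ 38.500)
h*H = (29/11)*(77/2) = 203/2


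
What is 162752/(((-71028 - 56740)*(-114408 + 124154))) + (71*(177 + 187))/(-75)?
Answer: -2011353558352/5837001225 ≈ -344.59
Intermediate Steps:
162752/(((-71028 - 56740)*(-114408 + 124154))) + (71*(177 + 187))/(-75) = 162752/((-127768*9746)) + (71*364)*(-1/75) = 162752/(-1245226928) + 25844*(-1/75) = 162752*(-1/1245226928) - 25844/75 = -10172/77826683 - 25844/75 = -2011353558352/5837001225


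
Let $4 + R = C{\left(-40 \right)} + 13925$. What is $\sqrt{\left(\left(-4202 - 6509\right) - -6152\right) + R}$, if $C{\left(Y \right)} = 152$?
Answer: $\sqrt{9514} \approx 97.54$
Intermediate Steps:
$R = 14073$ ($R = -4 + \left(152 + 13925\right) = -4 + 14077 = 14073$)
$\sqrt{\left(\left(-4202 - 6509\right) - -6152\right) + R} = \sqrt{\left(\left(-4202 - 6509\right) - -6152\right) + 14073} = \sqrt{\left(-10711 + 6152\right) + 14073} = \sqrt{-4559 + 14073} = \sqrt{9514}$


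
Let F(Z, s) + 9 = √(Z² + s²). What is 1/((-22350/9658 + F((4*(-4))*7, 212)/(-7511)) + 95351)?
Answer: 17919529889480662685/1708603647596152360366631 + 100086182372*√3593/1708603647596152360366631 ≈ 1.0488e-5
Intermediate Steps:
F(Z, s) = -9 + √(Z² + s²)
1/((-22350/9658 + F((4*(-4))*7, 212)/(-7511)) + 95351) = 1/((-22350/9658 + (-9 + √(((4*(-4))*7)² + 212²))/(-7511)) + 95351) = 1/((-22350*1/9658 + (-9 + √((-16*7)² + 44944))*(-1/7511)) + 95351) = 1/((-11175/4829 + (-9 + √((-112)² + 44944))*(-1/7511)) + 95351) = 1/((-11175/4829 + (-9 + √(12544 + 44944))*(-1/7511)) + 95351) = 1/((-11175/4829 + (-9 + √57488)*(-1/7511)) + 95351) = 1/((-11175/4829 + (-9 + 4*√3593)*(-1/7511)) + 95351) = 1/((-11175/4829 + (9/7511 - 4*√3593/7511)) + 95351) = 1/((-83891964/36270619 - 4*√3593/7511) + 95351) = 1/(3458355900305/36270619 - 4*√3593/7511)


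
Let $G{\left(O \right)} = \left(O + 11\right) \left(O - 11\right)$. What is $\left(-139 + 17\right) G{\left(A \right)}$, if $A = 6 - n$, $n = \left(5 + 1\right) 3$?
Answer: $-2806$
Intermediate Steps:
$n = 18$ ($n = 6 \cdot 3 = 18$)
$A = -12$ ($A = 6 - 18 = -12$)
$G{\left(O \right)} = \left(-11 + O\right) \left(11 + O\right)$ ($G{\left(O \right)} = \left(11 + O\right) \left(-11 + O\right) = \left(-11 + O\right) \left(11 + O\right)$)
$\left(-139 + 17\right) G{\left(A \right)} = \left(-139 + 17\right) \left(-121 + \left(-12\right)^{2}\right) = - 122 \left(-121 + 144\right) = \left(-122\right) 23 = -2806$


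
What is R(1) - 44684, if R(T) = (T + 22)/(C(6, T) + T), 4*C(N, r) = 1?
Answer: -223328/5 ≈ -44666.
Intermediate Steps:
C(N, r) = ¼ (C(N, r) = (¼)*1 = ¼)
R(T) = (22 + T)/(¼ + T) (R(T) = (T + 22)/(¼ + T) = (22 + T)/(¼ + T))
R(1) - 44684 = 4*(22 + 1)/(1 + 4*1) - 44684 = 4*23/(1 + 4) - 44684 = 4*23/5 - 44684 = 4*(⅕)*23 - 44684 = 92/5 - 44684 = -223328/5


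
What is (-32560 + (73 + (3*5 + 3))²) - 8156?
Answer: -32435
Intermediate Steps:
(-32560 + (73 + (3*5 + 3))²) - 8156 = (-32560 + (73 + (15 + 3))²) - 8156 = (-32560 + (73 + 18)²) - 8156 = (-32560 + 91²) - 8156 = (-32560 + 8281) - 8156 = -24279 - 8156 = -32435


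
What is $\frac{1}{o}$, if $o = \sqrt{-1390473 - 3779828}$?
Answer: $- \frac{i \sqrt{5170301}}{5170301} \approx - 0.00043979 i$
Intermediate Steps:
$o = i \sqrt{5170301}$ ($o = \sqrt{-5170301} = i \sqrt{5170301} \approx 2273.8 i$)
$\frac{1}{o} = \frac{1}{i \sqrt{5170301}} = - \frac{i \sqrt{5170301}}{5170301}$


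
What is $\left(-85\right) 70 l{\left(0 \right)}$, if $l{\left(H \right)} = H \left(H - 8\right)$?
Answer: $0$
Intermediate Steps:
$l{\left(H \right)} = H \left(-8 + H\right)$
$\left(-85\right) 70 l{\left(0 \right)} = \left(-85\right) 70 \cdot 0 \left(-8 + 0\right) = - 5950 \cdot 0 \left(-8\right) = \left(-5950\right) 0 = 0$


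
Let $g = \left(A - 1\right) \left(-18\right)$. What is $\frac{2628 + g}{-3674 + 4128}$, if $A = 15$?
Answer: $\frac{1188}{227} \approx 5.2335$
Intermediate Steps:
$g = -252$ ($g = \left(15 - 1\right) \left(-18\right) = 14 \left(-18\right) = -252$)
$\frac{2628 + g}{-3674 + 4128} = \frac{2628 - 252}{-3674 + 4128} = \frac{2376}{454} = 2376 \cdot \frac{1}{454} = \frac{1188}{227}$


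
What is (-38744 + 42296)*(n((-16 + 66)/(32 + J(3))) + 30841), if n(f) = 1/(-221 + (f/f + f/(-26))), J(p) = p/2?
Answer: 3499485810608/31945 ≈ 1.0955e+8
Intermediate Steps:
J(p) = p/2 (J(p) = p*(½) = p/2)
n(f) = 1/(-220 - f/26) (n(f) = 1/(-221 + (1 + f*(-1/26))) = 1/(-221 + (1 - f/26)) = 1/(-220 - f/26))
(-38744 + 42296)*(n((-16 + 66)/(32 + J(3))) + 30841) = (-38744 + 42296)*(-26/(5720 + (-16 + 66)/(32 + (½)*3)) + 30841) = 3552*(-26/(5720 + 50/(32 + 3/2)) + 30841) = 3552*(-26/(5720 + 50/(67/2)) + 30841) = 3552*(-26/(5720 + 50*(2/67)) + 30841) = 3552*(-26/(5720 + 100/67) + 30841) = 3552*(-26/383340/67 + 30841) = 3552*(-26*67/383340 + 30841) = 3552*(-871/191670 + 30841) = 3552*(5911293599/191670) = 3499485810608/31945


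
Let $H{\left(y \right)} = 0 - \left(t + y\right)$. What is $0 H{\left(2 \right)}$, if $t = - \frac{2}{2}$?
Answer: $0$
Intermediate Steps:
$t = -1$ ($t = \left(-2\right) \frac{1}{2} = -1$)
$H{\left(y \right)} = 1 - y$ ($H{\left(y \right)} = 0 - \left(-1 + y\right) = 1 - y$)
$0 H{\left(2 \right)} = 0 \left(1 - 2\right) = 0 \left(-1\right) = 0$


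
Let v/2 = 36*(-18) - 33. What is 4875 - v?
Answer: 6237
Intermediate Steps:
v = -1362 (v = 2*(36*(-18) - 33) = 2*(-648 - 33) = 2*(-681) = -1362)
4875 - v = 4875 - 1*(-1362) = 4875 + 1362 = 6237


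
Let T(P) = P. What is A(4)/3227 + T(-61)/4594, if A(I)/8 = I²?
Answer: 391185/14824838 ≈ 0.026387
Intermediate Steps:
A(I) = 8*I²
A(4)/3227 + T(-61)/4594 = (8*4²)/3227 - 61/4594 = (8*16)*(1/3227) - 61*1/4594 = 128*(1/3227) - 61/4594 = 128/3227 - 61/4594 = 391185/14824838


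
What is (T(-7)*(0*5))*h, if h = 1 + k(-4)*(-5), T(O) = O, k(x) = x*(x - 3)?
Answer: 0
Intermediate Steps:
k(x) = x*(-3 + x)
h = -139 (h = 1 - 4*(-3 - 4)*(-5) = 1 - 4*(-7)*(-5) = 1 + 28*(-5) = 1 - 140 = -139)
(T(-7)*(0*5))*h = -0*5*(-139) = -7*0*(-139) = 0*(-139) = 0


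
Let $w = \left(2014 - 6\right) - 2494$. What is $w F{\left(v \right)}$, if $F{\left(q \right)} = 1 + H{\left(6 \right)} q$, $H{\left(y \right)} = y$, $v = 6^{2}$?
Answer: $-105462$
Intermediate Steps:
$v = 36$
$w = -486$ ($w = 2008 - 2494 = -486$)
$F{\left(q \right)} = 1 + 6 q$
$w F{\left(v \right)} = - 486 \left(1 + 6 \cdot 36\right) = - 486 \left(1 + 216\right) = \left(-486\right) 217 = -105462$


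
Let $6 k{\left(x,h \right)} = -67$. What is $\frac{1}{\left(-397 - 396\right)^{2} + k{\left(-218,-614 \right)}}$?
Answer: $\frac{6}{3773027} \approx 1.5902 \cdot 10^{-6}$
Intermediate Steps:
$k{\left(x,h \right)} = - \frac{67}{6}$ ($k{\left(x,h \right)} = \frac{1}{6} \left(-67\right) = - \frac{67}{6}$)
$\frac{1}{\left(-397 - 396\right)^{2} + k{\left(-218,-614 \right)}} = \frac{1}{\left(-397 - 396\right)^{2} - \frac{67}{6}} = \frac{1}{\left(-793\right)^{2} - \frac{67}{6}} = \frac{1}{628849 - \frac{67}{6}} = \frac{1}{\frac{3773027}{6}} = \frac{6}{3773027}$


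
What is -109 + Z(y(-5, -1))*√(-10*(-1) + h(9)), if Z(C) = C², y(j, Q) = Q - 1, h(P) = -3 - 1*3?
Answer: -101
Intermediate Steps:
h(P) = -6 (h(P) = -3 - 3 = -6)
y(j, Q) = -1 + Q
-109 + Z(y(-5, -1))*√(-10*(-1) + h(9)) = -109 + (-1 - 1)²*√(-10*(-1) - 6) = -109 + (-2)²*√(10 - 6) = -109 + 4*√4 = -109 + 4*2 = -109 + 8 = -101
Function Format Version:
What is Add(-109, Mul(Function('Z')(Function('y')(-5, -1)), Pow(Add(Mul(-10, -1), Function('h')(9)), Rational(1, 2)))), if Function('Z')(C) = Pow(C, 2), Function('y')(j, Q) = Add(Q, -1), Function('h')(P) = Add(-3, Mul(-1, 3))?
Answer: -101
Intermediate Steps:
Function('h')(P) = -6 (Function('h')(P) = Add(-3, -3) = -6)
Function('y')(j, Q) = Add(-1, Q)
Add(-109, Mul(Function('Z')(Function('y')(-5, -1)), Pow(Add(Mul(-10, -1), Function('h')(9)), Rational(1, 2)))) = Add(-109, Mul(Pow(Add(-1, -1), 2), Pow(Add(Mul(-10, -1), -6), Rational(1, 2)))) = Add(-109, Mul(Pow(-2, 2), Pow(Add(10, -6), Rational(1, 2)))) = Add(-109, Mul(4, Pow(4, Rational(1, 2)))) = Add(-109, Mul(4, 2)) = Add(-109, 8) = -101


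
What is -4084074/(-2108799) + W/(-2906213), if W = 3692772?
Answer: 453541672326/680957674243 ≈ 0.66603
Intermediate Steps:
-4084074/(-2108799) + W/(-2906213) = -4084074/(-2108799) + 3692772/(-2906213) = -4084074*(-1/2108799) + 3692772*(-1/2906213) = 453786/234311 - 3692772/2906213 = 453541672326/680957674243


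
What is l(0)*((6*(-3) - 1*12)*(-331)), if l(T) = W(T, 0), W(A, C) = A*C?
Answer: 0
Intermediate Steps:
l(T) = 0 (l(T) = T*0 = 0)
l(0)*((6*(-3) - 1*12)*(-331)) = 0*((6*(-3) - 1*12)*(-331)) = 0*((-18 - 12)*(-331)) = 0*(-30*(-331)) = 0*9930 = 0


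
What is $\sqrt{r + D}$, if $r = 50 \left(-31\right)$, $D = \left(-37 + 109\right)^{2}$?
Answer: $\sqrt{3634} \approx 60.283$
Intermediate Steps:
$D = 5184$ ($D = 72^{2} = 5184$)
$r = -1550$
$\sqrt{r + D} = \sqrt{-1550 + 5184} = \sqrt{3634}$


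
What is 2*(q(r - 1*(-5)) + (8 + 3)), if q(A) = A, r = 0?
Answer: 32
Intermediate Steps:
2*(q(r - 1*(-5)) + (8 + 3)) = 2*((0 - 1*(-5)) + (8 + 3)) = 2*((0 + 5) + 11) = 2*(5 + 11) = 2*16 = 32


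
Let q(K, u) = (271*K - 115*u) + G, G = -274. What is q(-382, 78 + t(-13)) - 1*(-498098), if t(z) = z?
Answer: 386827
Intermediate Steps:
q(K, u) = -274 - 115*u + 271*K (q(K, u) = (271*K - 115*u) - 274 = (-115*u + 271*K) - 274 = -274 - 115*u + 271*K)
q(-382, 78 + t(-13)) - 1*(-498098) = (-274 - 115*(78 - 13) + 271*(-382)) - 1*(-498098) = (-274 - 115*65 - 103522) + 498098 = (-274 - 7475 - 103522) + 498098 = -111271 + 498098 = 386827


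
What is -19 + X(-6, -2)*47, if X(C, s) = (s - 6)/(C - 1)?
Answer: 243/7 ≈ 34.714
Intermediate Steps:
X(C, s) = (-6 + s)/(-1 + C)
-19 + X(-6, -2)*47 = -19 + ((-6 - 2)/(-1 - 6))*47 = -19 + (-8/(-7))*47 = -19 - ⅐*(-8)*47 = -19 + (8/7)*47 = -19 + 376/7 = 243/7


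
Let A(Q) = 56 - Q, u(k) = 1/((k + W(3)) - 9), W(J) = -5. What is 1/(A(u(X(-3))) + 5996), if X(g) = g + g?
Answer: 20/121041 ≈ 0.00016523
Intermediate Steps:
X(g) = 2*g
u(k) = 1/(-14 + k) (u(k) = 1/((k - 5) - 9) = 1/((-5 + k) - 9) = 1/(-14 + k))
1/(A(u(X(-3))) + 5996) = 1/((56 - 1/(-14 + 2*(-3))) + 5996) = 1/((56 - 1/(-14 - 6)) + 5996) = 1/((56 - 1/(-20)) + 5996) = 1/((56 - 1*(-1/20)) + 5996) = 1/((56 + 1/20) + 5996) = 1/(1121/20 + 5996) = 1/(121041/20) = 20/121041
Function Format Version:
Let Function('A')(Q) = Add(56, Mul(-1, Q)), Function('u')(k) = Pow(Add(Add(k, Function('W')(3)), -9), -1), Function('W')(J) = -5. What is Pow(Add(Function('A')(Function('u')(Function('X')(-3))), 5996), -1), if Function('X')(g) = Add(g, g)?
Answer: Rational(20, 121041) ≈ 0.00016523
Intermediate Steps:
Function('X')(g) = Mul(2, g)
Function('u')(k) = Pow(Add(-14, k), -1) (Function('u')(k) = Pow(Add(Add(k, -5), -9), -1) = Pow(Add(Add(-5, k), -9), -1) = Pow(Add(-14, k), -1))
Pow(Add(Function('A')(Function('u')(Function('X')(-3))), 5996), -1) = Pow(Add(Add(56, Mul(-1, Pow(Add(-14, Mul(2, -3)), -1))), 5996), -1) = Pow(Add(Add(56, Mul(-1, Pow(Add(-14, -6), -1))), 5996), -1) = Pow(Add(Add(56, Mul(-1, Pow(-20, -1))), 5996), -1) = Pow(Add(Add(56, Mul(-1, Rational(-1, 20))), 5996), -1) = Pow(Add(Add(56, Rational(1, 20)), 5996), -1) = Pow(Add(Rational(1121, 20), 5996), -1) = Pow(Rational(121041, 20), -1) = Rational(20, 121041)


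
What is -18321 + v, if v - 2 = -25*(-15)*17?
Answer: -11944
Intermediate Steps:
v = 6377 (v = 2 - 25*(-15)*17 = 2 + 375*17 = 2 + 6375 = 6377)
-18321 + v = -18321 + 6377 = -11944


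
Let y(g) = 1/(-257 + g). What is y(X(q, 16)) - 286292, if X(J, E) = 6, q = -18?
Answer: -71859293/251 ≈ -2.8629e+5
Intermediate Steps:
y(X(q, 16)) - 286292 = 1/(-257 + 6) - 286292 = 1/(-251) - 286292 = -1/251 - 286292 = -71859293/251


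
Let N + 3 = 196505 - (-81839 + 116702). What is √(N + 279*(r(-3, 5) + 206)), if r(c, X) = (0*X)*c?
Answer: √219113 ≈ 468.10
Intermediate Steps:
N = 161639 (N = -3 + (196505 - (-81839 + 116702)) = -3 + (196505 - 1*34863) = -3 + (196505 - 34863) = -3 + 161642 = 161639)
r(c, X) = 0 (r(c, X) = 0*c = 0)
√(N + 279*(r(-3, 5) + 206)) = √(161639 + 279*(0 + 206)) = √(161639 + 279*206) = √(161639 + 57474) = √219113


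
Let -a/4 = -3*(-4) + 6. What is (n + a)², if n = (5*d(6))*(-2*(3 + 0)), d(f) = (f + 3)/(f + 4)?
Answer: 9801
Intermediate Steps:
d(f) = (3 + f)/(4 + f)
a = -72 (a = -4*(-3*(-4) + 6) = -4*(12 + 6) = -4*18 = -72)
n = -27 (n = (5*((3 + 6)/(4 + 6)))*(-2*(3 + 0)) = (5*(9/10))*(-2*3) = (5*((⅒)*9))*(-6) = (5*(9/10))*(-6) = (9/2)*(-6) = -27)
(n + a)² = (-27 - 72)² = (-99)² = 9801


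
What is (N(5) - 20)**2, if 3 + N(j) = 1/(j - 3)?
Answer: 2025/4 ≈ 506.25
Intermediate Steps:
N(j) = -3 + 1/(-3 + j) (N(j) = -3 + 1/(j - 3) = -3 + 1/(-3 + j))
(N(5) - 20)**2 = ((10 - 3*5)/(-3 + 5) - 20)**2 = ((10 - 15)/2 - 20)**2 = ((1/2)*(-5) - 20)**2 = (-5/2 - 20)**2 = (-45/2)**2 = 2025/4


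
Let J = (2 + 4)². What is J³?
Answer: 46656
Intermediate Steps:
J = 36 (J = 6² = 36)
J³ = 36³ = 46656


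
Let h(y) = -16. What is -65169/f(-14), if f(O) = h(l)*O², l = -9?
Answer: 65169/3136 ≈ 20.781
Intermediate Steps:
f(O) = -16*O²
-65169/f(-14) = -65169/((-16*(-14)²)) = -65169/((-16*196)) = -65169/(-3136) = -65169*(-1/3136) = 65169/3136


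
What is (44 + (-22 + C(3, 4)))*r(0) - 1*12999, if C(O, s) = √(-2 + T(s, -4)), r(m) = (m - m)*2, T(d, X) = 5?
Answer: -12999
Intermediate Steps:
r(m) = 0 (r(m) = 0*2 = 0)
C(O, s) = √3 (C(O, s) = √(-2 + 5) = √3)
(44 + (-22 + C(3, 4)))*r(0) - 1*12999 = (44 + (-22 + √3))*0 - 1*12999 = (22 + √3)*0 - 12999 = 0 - 12999 = -12999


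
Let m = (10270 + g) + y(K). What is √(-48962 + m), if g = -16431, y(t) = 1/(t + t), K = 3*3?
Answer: I*√1984426/6 ≈ 234.78*I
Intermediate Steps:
K = 9
y(t) = 1/(2*t)
m = -110897/18 (m = (10270 - 16431) + (½)/9 = -6161 + (½)*(⅑) = -6161 + 1/18 = -110897/18 ≈ -6160.9)
√(-48962 + m) = √(-48962 - 110897/18) = √(-992213/18) = I*√1984426/6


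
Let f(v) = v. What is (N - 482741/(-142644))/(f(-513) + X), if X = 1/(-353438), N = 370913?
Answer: -9350024990124647/12931655354790 ≈ -723.03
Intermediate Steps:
X = -1/353438 ≈ -2.8294e-6
(N - 482741/(-142644))/(f(-513) + X) = (370913 - 482741/(-142644))/(-513 - 1/353438) = (370913 - 482741*(-1/142644))/(-181313695/353438) = (370913 + 482741/142644)*(-353438/181313695) = (52908996713/142644)*(-353438/181313695) = -9350024990124647/12931655354790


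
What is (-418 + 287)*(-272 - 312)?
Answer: 76504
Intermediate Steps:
(-418 + 287)*(-272 - 312) = -131*(-584) = 76504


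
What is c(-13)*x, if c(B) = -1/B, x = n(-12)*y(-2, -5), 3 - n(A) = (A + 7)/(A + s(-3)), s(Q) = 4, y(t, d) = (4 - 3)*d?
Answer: -95/104 ≈ -0.91346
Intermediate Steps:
y(t, d) = d (y(t, d) = 1*d = d)
n(A) = 3 - (7 + A)/(4 + A) (n(A) = 3 - (A + 7)/(A + 4) = 3 - (7 + A)/(4 + A))
x = -95/8 (x = ((5 + 2*(-12))/(4 - 12))*(-5) = ((5 - 24)/(-8))*(-5) = -1/8*(-19)*(-5) = (19/8)*(-5) = -95/8 ≈ -11.875)
c(-13)*x = -1/(-13)*(-95/8) = -1*(-1/13)*(-95/8) = (1/13)*(-95/8) = -95/104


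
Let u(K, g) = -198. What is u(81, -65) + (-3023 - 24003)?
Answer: -27224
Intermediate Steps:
u(81, -65) + (-3023 - 24003) = -198 + (-3023 - 24003) = -198 - 27026 = -27224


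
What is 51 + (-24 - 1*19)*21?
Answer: -852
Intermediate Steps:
51 + (-24 - 1*19)*21 = 51 + (-24 - 19)*21 = 51 - 43*21 = 51 - 903 = -852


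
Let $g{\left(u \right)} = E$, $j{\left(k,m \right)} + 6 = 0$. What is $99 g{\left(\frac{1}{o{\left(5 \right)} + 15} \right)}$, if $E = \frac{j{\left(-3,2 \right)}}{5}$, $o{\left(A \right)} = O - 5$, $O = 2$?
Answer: $- \frac{594}{5} \approx -118.8$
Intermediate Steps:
$o{\left(A \right)} = -3$ ($o{\left(A \right)} = 2 - 5 = -3$)
$j{\left(k,m \right)} = -6$ ($j{\left(k,m \right)} = -6 + 0 = -6$)
$E = - \frac{6}{5} \approx -1.2$
$g{\left(u \right)} = - \frac{6}{5}$
$99 g{\left(\frac{1}{o{\left(5 \right)} + 15} \right)} = 99 \left(- \frac{6}{5}\right) = - \frac{594}{5}$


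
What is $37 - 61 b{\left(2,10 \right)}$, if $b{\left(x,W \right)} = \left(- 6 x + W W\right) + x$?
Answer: $-5453$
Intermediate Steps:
$b{\left(x,W \right)} = W^{2} - 5 x$ ($b{\left(x,W \right)} = \left(- 6 x + W^{2}\right) + x = \left(W^{2} - 6 x\right) + x = W^{2} - 5 x$)
$37 - 61 b{\left(2,10 \right)} = 37 - 61 \left(10^{2} - 10\right) = 37 - 61 \left(100 - 10\right) = 37 - 5490 = -5453$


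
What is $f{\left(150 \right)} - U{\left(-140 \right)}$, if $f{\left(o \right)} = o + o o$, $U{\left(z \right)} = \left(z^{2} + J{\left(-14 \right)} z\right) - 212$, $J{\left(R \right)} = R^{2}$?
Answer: $30702$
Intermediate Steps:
$U{\left(z \right)} = -212 + z^{2} + 196 z$ ($U{\left(z \right)} = \left(z^{2} + \left(-14\right)^{2} z\right) - 212 = \left(z^{2} + 196 z\right) - 212 = -212 + z^{2} + 196 z$)
$f{\left(o \right)} = o + o^{2}$
$f{\left(150 \right)} - U{\left(-140 \right)} = 150 \left(1 + 150\right) - \left(-212 + \left(-140\right)^{2} + 196 \left(-140\right)\right) = 150 \cdot 151 - \left(-212 + 19600 - 27440\right) = 22650 - -8052 = 22650 + 8052 = 30702$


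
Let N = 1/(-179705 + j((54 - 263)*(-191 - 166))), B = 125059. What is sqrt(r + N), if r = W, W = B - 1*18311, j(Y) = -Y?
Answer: sqrt(6904209261442434)/254318 ≈ 326.72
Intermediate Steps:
W = 106748 (W = 125059 - 1*18311 = 125059 - 18311 = 106748)
r = 106748
N = -1/254318 (N = 1/(-179705 - (54 - 263)*(-191 - 166)) = 1/(-179705 - (-209)*(-357)) = 1/(-179705 - 1*74613) = 1/(-179705 - 74613) = 1/(-254318) = -1/254318 ≈ -3.9321e-6)
sqrt(r + N) = sqrt(106748 - 1/254318) = sqrt(27147937863/254318) = sqrt(6904209261442434)/254318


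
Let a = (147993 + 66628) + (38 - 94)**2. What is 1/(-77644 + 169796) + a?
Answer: 20066743065/92152 ≈ 2.1776e+5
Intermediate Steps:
a = 217757 (a = 214621 + (-56)**2 = 214621 + 3136 = 217757)
1/(-77644 + 169796) + a = 1/(-77644 + 169796) + 217757 = 1/92152 + 217757 = 20066743065/92152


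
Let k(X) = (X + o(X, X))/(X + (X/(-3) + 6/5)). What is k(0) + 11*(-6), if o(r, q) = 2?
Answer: -193/3 ≈ -64.333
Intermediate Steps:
k(X) = (2 + X)/(6/5 + 2*X/3) (k(X) = (X + 2)/(X + (X/(-3) + 6/5)) = (2 + X)/(X + (X*(-⅓) + 6*(⅕))) = (2 + X)/(X + (-X/3 + 6/5)) = (2 + X)/(X + (6/5 - X/3)) = (2 + X)/(6/5 + 2*X/3))
k(0) + 11*(-6) = 15*(2 + 0)/(2*(9 + 5*0)) + 11*(-6) = (15/2)*2/(9 + 0) - 66 = (15/2)*2/9 - 66 = (15/2)*(⅑)*2 - 66 = 5/3 - 66 = -193/3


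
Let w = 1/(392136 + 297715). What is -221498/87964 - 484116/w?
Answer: -14688576473293861/43982 ≈ -3.3397e+11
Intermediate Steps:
w = 1/689851 ≈ 1.4496e-6
-221498/87964 - 484116/w = -221498/87964 - 484116/1/689851 = -221498*1/87964 - 484116*689851 = -110749/43982 - 333967906716 = -14688576473293861/43982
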